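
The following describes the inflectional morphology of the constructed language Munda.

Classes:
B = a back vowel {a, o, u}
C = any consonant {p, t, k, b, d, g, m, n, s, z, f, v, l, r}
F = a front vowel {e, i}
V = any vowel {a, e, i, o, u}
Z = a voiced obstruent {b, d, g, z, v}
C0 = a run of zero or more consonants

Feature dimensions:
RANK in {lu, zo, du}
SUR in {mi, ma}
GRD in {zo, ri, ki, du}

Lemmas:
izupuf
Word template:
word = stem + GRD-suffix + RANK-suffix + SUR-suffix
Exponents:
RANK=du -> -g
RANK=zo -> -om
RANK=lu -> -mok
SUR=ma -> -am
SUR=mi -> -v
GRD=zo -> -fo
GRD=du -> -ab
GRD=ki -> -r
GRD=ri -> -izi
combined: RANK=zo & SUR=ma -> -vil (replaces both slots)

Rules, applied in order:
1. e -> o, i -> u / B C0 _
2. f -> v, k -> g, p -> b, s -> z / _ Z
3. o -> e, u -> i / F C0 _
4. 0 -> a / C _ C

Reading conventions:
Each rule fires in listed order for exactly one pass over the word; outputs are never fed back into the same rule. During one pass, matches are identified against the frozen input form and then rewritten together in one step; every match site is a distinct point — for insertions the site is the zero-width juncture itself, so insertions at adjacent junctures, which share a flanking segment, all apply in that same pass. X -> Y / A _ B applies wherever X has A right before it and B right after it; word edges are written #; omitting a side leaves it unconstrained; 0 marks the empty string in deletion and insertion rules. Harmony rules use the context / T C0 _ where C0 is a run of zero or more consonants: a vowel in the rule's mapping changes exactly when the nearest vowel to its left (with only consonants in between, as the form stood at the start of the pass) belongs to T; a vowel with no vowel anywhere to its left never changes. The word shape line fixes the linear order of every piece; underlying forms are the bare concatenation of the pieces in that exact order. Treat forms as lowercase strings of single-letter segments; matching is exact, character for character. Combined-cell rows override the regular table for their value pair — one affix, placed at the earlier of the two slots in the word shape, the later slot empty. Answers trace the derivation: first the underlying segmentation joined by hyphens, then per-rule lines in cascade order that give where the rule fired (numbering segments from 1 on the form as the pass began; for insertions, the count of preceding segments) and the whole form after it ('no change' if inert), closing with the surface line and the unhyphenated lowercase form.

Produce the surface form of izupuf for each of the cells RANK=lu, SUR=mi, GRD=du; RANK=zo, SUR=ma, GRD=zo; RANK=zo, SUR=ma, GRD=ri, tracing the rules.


cell RANK=lu, SUR=mi, GRD=du:
underlying: izupuf-ab-mok-v
1. e -> o, i -> u / B C0 _: no change
2. f -> v, k -> g, p -> b, s -> z / _ Z: fires at position(s) 11: izupufabmogv
3. o -> e, u -> i / F C0 _: fires at position(s) 3: izipufabmogv
4. 0 -> a / C _ C: inserts after position(s) 8, 11: izipufabamogav
surface: izipufabamogav

cell RANK=zo, SUR=ma, GRD=zo:
underlying: izupuf-fo-vil
1. e -> o, i -> u / B C0 _: fires at position(s) 10: izupuffovul
2. f -> v, k -> g, p -> b, s -> z / _ Z: no change
3. o -> e, u -> i / F C0 _: fires at position(s) 3: izipuffovul
4. 0 -> a / C _ C: inserts after position(s) 6: izipufafovul
surface: izipufafovul

cell RANK=zo, SUR=ma, GRD=ri:
underlying: izupuf-izi-vil
1. e -> o, i -> u / B C0 _: fires at position(s) 7: izupufuzivil
2. f -> v, k -> g, p -> b, s -> z / _ Z: no change
3. o -> e, u -> i / F C0 _: fires at position(s) 3: izipufuzivil
4. 0 -> a / C _ C: no change
surface: izipufuzivil


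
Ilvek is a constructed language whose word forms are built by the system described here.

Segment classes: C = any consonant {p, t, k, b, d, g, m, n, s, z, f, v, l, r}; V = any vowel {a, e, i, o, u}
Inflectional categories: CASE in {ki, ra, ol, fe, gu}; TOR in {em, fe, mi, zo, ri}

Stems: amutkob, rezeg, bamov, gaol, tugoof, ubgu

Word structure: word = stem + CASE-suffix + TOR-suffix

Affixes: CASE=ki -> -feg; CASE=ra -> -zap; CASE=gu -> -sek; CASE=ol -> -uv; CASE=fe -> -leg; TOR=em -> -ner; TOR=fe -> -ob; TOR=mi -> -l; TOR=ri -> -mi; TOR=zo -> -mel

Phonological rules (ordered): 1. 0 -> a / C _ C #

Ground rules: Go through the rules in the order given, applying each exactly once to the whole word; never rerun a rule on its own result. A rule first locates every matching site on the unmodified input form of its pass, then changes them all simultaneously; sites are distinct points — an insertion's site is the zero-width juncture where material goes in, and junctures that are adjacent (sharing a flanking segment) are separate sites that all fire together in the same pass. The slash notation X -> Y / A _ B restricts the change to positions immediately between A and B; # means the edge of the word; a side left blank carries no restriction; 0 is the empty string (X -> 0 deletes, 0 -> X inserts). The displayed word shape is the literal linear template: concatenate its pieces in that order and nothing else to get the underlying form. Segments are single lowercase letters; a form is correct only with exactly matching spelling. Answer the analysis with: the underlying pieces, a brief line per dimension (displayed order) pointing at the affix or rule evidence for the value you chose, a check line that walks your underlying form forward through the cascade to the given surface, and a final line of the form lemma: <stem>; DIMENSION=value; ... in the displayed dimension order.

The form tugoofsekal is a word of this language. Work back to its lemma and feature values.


underlying: tugoof-sek-l
CASE=gu - signalled by the affix -sek
TOR=mi - signalled by the affix -l
check: tugoofsekl -> tugoofsekal
lemma: tugoof; CASE=gu; TOR=mi


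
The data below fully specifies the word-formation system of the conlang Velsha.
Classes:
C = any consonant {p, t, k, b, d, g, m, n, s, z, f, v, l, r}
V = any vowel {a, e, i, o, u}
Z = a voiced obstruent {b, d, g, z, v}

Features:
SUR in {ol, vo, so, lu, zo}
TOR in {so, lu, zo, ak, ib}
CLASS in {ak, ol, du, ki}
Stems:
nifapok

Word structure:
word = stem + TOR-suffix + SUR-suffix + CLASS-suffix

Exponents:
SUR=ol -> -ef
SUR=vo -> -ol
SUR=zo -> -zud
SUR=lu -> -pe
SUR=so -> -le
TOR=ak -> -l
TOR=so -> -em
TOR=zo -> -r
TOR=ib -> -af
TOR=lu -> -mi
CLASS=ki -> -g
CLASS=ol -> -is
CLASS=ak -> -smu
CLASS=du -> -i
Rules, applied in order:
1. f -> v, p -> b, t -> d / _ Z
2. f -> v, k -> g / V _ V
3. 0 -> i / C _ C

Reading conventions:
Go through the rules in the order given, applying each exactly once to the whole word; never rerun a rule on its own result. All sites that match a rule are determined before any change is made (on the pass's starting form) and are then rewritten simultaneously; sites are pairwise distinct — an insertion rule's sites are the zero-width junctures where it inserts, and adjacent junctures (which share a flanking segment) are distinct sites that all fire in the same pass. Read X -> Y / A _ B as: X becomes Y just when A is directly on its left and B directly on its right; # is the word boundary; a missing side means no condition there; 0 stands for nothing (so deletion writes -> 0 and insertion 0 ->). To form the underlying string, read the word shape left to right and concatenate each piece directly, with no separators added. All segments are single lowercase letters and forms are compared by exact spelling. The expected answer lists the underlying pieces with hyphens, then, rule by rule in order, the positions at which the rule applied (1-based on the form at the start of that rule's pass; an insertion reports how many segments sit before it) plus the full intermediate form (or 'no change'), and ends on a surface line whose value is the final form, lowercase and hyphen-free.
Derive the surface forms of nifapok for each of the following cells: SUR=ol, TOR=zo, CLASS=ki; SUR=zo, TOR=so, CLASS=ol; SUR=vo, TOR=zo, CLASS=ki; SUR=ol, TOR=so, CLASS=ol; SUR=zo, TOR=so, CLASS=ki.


cell SUR=ol, TOR=zo, CLASS=ki:
underlying: nifapok-r-ef-g
1. f -> v, p -> b, t -> d / _ Z: fires at position(s) 10: nifapokrevg
2. f -> v, k -> g / V _ V: fires at position(s) 3: nivapokrevg
3. 0 -> i / C _ C: inserts after position(s) 7, 10: nivapokirevig
surface: nivapokirevig

cell SUR=zo, TOR=so, CLASS=ol:
underlying: nifapok-em-zud-is
1. f -> v, p -> b, t -> d / _ Z: no change
2. f -> v, k -> g / V _ V: fires at position(s) 3, 7: nivapogemzudis
3. 0 -> i / C _ C: inserts after position(s) 9: nivapogemizudis
surface: nivapogemizudis

cell SUR=vo, TOR=zo, CLASS=ki:
underlying: nifapok-r-ol-g
1. f -> v, p -> b, t -> d / _ Z: no change
2. f -> v, k -> g / V _ V: fires at position(s) 3: nivapokrolg
3. 0 -> i / C _ C: inserts after position(s) 7, 10: nivapokirolig
surface: nivapokirolig

cell SUR=ol, TOR=so, CLASS=ol:
underlying: nifapok-em-ef-is
1. f -> v, p -> b, t -> d / _ Z: no change
2. f -> v, k -> g / V _ V: fires at position(s) 3, 7, 11: nivapogemevis
3. 0 -> i / C _ C: no change
surface: nivapogemevis

cell SUR=zo, TOR=so, CLASS=ki:
underlying: nifapok-em-zud-g
1. f -> v, p -> b, t -> d / _ Z: no change
2. f -> v, k -> g / V _ V: fires at position(s) 3, 7: nivapogemzudg
3. 0 -> i / C _ C: inserts after position(s) 9, 12: nivapogemizudig
surface: nivapogemizudig


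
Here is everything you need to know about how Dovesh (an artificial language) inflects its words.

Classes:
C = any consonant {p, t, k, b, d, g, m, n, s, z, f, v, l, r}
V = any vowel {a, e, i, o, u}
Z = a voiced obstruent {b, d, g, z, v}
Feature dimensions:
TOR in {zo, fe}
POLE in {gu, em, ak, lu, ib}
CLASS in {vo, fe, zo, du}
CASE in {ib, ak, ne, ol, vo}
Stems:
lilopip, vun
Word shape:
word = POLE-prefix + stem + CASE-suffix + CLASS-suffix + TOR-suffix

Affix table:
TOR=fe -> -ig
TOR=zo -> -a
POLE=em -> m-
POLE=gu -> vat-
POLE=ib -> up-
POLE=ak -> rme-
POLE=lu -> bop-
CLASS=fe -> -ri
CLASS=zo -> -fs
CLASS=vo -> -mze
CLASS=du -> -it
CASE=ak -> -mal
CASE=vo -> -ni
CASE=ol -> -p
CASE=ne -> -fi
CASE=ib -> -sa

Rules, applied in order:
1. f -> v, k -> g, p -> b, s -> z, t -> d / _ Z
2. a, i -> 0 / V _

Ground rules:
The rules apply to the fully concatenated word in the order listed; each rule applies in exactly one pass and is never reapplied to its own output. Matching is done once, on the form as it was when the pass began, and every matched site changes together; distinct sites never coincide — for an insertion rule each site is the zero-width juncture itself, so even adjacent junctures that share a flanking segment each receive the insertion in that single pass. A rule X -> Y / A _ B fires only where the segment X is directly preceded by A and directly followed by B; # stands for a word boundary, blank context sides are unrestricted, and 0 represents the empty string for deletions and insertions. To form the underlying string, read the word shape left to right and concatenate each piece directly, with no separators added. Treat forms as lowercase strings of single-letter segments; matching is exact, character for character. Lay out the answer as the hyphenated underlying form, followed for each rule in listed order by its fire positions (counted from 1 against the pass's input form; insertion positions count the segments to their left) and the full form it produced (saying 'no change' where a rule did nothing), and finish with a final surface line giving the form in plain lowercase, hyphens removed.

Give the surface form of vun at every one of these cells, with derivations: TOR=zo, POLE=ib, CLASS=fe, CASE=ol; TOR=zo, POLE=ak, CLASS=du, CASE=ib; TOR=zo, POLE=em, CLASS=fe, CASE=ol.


cell TOR=zo, POLE=ib, CLASS=fe, CASE=ol:
underlying: up-vun-p-ri-a
1. f -> v, k -> g, p -> b, s -> z, t -> d / _ Z: fires at position(s) 2: ubvunpria
2. a, i -> 0 / V _: fires at position(s) 9: ubvunpri
surface: ubvunpri

cell TOR=zo, POLE=ak, CLASS=du, CASE=ib:
underlying: rme-vun-sa-it-a
1. f -> v, k -> g, p -> b, s -> z, t -> d / _ Z: no change
2. a, i -> 0 / V _: fires at position(s) 9: rmevunsata
surface: rmevunsata

cell TOR=zo, POLE=em, CLASS=fe, CASE=ol:
underlying: m-vun-p-ri-a
1. f -> v, k -> g, p -> b, s -> z, t -> d / _ Z: no change
2. a, i -> 0 / V _: fires at position(s) 8: mvunpri
surface: mvunpri


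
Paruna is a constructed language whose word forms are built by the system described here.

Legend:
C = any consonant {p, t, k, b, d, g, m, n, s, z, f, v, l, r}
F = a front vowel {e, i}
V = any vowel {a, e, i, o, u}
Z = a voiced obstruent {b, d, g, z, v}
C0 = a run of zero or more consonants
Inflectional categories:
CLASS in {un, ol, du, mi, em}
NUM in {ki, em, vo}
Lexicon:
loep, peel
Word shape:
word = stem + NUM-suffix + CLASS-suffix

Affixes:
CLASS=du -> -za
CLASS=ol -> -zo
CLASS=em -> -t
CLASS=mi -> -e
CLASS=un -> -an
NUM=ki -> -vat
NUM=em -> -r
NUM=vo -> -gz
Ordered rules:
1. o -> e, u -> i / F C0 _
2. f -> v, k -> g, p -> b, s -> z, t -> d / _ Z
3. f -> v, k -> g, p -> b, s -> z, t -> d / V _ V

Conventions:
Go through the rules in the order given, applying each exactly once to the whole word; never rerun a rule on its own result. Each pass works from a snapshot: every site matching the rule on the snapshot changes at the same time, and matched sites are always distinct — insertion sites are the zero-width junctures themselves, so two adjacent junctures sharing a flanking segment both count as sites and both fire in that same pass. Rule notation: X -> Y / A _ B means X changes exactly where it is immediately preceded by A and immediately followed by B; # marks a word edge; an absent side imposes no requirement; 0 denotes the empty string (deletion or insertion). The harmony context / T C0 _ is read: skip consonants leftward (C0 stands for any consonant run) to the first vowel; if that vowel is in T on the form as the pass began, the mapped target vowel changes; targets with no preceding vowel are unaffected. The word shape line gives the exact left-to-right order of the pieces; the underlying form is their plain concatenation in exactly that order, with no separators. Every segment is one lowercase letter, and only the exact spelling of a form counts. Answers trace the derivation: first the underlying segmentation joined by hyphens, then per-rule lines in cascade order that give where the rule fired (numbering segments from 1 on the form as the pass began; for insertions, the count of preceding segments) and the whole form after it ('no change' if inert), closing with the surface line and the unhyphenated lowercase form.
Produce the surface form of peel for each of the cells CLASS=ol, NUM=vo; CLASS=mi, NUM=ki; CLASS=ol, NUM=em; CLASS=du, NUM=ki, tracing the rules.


cell CLASS=ol, NUM=vo:
underlying: peel-gz-zo
1. o -> e, u -> i / F C0 _: fires at position(s) 8: peelgzze
2. f -> v, k -> g, p -> b, s -> z, t -> d / _ Z: no change
3. f -> v, k -> g, p -> b, s -> z, t -> d / V _ V: no change
surface: peelgzze

cell CLASS=mi, NUM=ki:
underlying: peel-vat-e
1. o -> e, u -> i / F C0 _: no change
2. f -> v, k -> g, p -> b, s -> z, t -> d / _ Z: no change
3. f -> v, k -> g, p -> b, s -> z, t -> d / V _ V: fires at position(s) 7: peelvade
surface: peelvade

cell CLASS=ol, NUM=em:
underlying: peel-r-zo
1. o -> e, u -> i / F C0 _: fires at position(s) 7: peelrze
2. f -> v, k -> g, p -> b, s -> z, t -> d / _ Z: no change
3. f -> v, k -> g, p -> b, s -> z, t -> d / V _ V: no change
surface: peelrze

cell CLASS=du, NUM=ki:
underlying: peel-vat-za
1. o -> e, u -> i / F C0 _: no change
2. f -> v, k -> g, p -> b, s -> z, t -> d / _ Z: fires at position(s) 7: peelvadza
3. f -> v, k -> g, p -> b, s -> z, t -> d / V _ V: no change
surface: peelvadza


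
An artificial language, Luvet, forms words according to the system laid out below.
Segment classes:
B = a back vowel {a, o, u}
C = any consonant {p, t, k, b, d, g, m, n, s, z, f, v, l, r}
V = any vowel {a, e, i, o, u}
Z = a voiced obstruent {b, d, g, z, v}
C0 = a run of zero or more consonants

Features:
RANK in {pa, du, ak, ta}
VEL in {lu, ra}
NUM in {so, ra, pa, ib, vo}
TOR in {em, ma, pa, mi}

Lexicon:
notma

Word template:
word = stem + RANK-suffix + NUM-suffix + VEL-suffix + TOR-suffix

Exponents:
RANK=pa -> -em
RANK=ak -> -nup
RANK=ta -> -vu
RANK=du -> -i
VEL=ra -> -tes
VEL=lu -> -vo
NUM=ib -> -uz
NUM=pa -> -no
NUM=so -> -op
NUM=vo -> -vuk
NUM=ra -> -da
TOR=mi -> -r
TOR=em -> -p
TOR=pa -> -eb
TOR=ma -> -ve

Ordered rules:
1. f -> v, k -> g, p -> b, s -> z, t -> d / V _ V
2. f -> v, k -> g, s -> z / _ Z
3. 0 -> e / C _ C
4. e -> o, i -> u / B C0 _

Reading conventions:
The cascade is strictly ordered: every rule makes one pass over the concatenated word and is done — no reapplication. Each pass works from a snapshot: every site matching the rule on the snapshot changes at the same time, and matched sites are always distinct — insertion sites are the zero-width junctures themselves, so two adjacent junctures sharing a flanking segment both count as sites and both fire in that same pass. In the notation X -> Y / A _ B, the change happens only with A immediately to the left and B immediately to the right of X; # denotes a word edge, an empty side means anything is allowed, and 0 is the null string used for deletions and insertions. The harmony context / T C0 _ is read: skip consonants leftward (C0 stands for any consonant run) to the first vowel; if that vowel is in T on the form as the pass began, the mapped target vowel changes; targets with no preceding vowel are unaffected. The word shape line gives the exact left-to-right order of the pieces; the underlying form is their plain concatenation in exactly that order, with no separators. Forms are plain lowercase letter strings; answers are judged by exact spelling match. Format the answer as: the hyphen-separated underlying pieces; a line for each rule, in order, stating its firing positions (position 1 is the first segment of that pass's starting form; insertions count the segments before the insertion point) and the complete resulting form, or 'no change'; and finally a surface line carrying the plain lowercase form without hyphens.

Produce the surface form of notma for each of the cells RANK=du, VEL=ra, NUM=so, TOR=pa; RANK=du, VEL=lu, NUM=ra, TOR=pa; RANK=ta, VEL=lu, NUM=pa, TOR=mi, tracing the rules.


cell RANK=du, VEL=ra, NUM=so, TOR=pa:
underlying: notma-i-op-tes-eb
1. f -> v, k -> g, p -> b, s -> z, t -> d / V _ V: fires at position(s) 11: notmaioptezeb
2. f -> v, k -> g, s -> z / _ Z: no change
3. 0 -> e / C _ C: inserts after position(s) 3, 8: notemaiopetezeb
4. e -> o, i -> u / B C0 _: fires at position(s) 4, 7, 10: notomauopotezeb
surface: notomauopotezeb

cell RANK=du, VEL=lu, NUM=ra, TOR=pa:
underlying: notma-i-da-vo-eb
1. f -> v, k -> g, p -> b, s -> z, t -> d / V _ V: no change
2. f -> v, k -> g, s -> z / _ Z: no change
3. 0 -> e / C _ C: inserts after position(s) 3: notemaidavoeb
4. e -> o, i -> u / B C0 _: fires at position(s) 4, 7, 12: notomaudavoob
surface: notomaudavoob

cell RANK=ta, VEL=lu, NUM=pa, TOR=mi:
underlying: notma-vu-no-vo-r
1. f -> v, k -> g, p -> b, s -> z, t -> d / V _ V: no change
2. f -> v, k -> g, s -> z / _ Z: no change
3. 0 -> e / C _ C: inserts after position(s) 3: notemavunovor
4. e -> o, i -> u / B C0 _: fires at position(s) 4: notomavunovor
surface: notomavunovor


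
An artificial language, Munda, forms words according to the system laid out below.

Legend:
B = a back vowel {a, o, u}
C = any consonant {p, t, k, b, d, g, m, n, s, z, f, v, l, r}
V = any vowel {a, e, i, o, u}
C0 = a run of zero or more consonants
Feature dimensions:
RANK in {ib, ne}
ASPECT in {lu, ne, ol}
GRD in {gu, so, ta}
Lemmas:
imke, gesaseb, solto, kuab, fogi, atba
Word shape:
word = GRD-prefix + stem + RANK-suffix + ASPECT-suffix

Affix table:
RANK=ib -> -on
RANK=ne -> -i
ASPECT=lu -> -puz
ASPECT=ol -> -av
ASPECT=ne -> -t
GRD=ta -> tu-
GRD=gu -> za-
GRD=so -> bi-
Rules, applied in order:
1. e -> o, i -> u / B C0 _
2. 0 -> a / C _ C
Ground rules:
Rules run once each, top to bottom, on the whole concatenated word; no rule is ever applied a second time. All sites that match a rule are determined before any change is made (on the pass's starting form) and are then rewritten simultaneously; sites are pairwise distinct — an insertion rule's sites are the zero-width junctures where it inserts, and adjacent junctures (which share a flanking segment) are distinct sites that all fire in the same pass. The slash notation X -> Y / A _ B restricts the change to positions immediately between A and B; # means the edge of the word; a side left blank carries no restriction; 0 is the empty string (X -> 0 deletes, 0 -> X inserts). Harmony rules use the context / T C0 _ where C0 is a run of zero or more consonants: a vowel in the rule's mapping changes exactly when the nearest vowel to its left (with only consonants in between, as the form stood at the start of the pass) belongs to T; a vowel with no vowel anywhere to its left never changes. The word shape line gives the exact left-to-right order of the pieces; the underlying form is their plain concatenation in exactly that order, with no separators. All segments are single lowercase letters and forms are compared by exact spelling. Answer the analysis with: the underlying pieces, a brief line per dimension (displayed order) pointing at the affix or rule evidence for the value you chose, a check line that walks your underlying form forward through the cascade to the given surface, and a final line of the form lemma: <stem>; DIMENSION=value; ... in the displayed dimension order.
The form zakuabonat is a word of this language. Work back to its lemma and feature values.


underlying: za-kuab-on-t
RANK=ib - signalled by the affix -on
ASPECT=ne - signalled by the affix -t
GRD=gu - signalled by the affix za-
check: zakuabont -> zakuabont -> zakuabonat
lemma: kuab; RANK=ib; ASPECT=ne; GRD=gu


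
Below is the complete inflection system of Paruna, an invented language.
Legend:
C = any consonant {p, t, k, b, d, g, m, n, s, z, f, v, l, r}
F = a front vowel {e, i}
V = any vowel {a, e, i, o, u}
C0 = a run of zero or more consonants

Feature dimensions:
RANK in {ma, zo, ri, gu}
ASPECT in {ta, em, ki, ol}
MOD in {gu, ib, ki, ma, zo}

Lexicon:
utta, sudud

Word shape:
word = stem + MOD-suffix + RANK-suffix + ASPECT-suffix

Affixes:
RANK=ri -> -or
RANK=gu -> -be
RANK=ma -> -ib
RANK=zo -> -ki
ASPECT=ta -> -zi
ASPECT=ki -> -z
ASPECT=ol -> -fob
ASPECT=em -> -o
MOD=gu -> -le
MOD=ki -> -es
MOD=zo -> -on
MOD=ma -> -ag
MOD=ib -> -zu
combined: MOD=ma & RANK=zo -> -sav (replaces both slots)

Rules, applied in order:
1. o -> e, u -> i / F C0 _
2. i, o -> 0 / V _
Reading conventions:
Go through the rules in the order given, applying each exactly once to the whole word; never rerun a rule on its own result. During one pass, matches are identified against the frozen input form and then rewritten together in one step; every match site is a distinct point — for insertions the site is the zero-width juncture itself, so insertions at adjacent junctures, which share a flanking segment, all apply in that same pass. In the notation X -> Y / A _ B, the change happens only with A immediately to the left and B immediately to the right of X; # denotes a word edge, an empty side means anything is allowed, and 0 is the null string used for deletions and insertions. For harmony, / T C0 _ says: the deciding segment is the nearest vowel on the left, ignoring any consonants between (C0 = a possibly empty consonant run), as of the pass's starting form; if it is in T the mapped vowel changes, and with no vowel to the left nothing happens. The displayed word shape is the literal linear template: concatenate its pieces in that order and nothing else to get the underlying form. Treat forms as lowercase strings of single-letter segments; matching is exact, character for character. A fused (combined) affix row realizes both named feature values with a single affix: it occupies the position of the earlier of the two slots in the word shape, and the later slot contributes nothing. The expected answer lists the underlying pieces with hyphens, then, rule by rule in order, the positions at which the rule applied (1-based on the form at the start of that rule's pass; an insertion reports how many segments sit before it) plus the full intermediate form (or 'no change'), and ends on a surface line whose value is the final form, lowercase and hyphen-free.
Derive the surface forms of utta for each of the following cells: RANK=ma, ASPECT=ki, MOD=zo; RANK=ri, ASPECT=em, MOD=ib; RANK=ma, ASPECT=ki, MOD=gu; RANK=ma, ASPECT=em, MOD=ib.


cell RANK=ma, ASPECT=ki, MOD=zo:
underlying: utta-on-ib-z
1. o -> e, u -> i / F C0 _: no change
2. i, o -> 0 / V _: fires at position(s) 5: uttanibz
surface: uttanibz

cell RANK=ri, ASPECT=em, MOD=ib:
underlying: utta-zu-or-o
1. o -> e, u -> i / F C0 _: no change
2. i, o -> 0 / V _: fires at position(s) 7: uttazuro
surface: uttazuro

cell RANK=ma, ASPECT=ki, MOD=gu:
underlying: utta-le-ib-z
1. o -> e, u -> i / F C0 _: no change
2. i, o -> 0 / V _: fires at position(s) 7: uttalebz
surface: uttalebz

cell RANK=ma, ASPECT=em, MOD=ib:
underlying: utta-zu-ib-o
1. o -> e, u -> i / F C0 _: fires at position(s) 9: uttazuibe
2. i, o -> 0 / V _: fires at position(s) 7: uttazube
surface: uttazube


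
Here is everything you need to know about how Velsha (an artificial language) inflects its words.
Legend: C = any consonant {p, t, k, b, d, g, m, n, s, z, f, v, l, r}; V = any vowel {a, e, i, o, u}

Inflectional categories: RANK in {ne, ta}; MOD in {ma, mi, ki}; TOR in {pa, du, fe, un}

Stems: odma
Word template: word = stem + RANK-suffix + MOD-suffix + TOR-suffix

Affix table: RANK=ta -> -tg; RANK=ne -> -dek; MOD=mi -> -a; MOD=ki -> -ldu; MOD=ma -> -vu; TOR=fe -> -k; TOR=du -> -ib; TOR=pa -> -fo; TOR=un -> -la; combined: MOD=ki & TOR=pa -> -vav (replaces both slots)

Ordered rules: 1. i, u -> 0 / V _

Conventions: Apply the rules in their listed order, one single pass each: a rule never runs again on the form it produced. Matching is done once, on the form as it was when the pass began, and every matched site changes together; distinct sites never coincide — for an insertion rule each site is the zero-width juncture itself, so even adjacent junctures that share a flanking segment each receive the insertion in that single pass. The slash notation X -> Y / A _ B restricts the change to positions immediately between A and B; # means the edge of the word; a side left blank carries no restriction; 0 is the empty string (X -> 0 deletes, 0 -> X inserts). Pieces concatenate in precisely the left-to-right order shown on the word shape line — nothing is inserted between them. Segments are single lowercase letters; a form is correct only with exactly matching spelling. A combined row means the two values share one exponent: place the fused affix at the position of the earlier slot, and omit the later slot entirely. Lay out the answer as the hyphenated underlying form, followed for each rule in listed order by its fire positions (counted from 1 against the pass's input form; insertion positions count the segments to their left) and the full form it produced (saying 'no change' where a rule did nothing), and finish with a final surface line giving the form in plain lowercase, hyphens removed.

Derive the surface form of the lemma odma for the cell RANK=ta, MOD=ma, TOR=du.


underlying: odma-tg-vu-ib
1. i, u -> 0 / V _: fires at position(s) 9: odmatgvub
surface: odmatgvub


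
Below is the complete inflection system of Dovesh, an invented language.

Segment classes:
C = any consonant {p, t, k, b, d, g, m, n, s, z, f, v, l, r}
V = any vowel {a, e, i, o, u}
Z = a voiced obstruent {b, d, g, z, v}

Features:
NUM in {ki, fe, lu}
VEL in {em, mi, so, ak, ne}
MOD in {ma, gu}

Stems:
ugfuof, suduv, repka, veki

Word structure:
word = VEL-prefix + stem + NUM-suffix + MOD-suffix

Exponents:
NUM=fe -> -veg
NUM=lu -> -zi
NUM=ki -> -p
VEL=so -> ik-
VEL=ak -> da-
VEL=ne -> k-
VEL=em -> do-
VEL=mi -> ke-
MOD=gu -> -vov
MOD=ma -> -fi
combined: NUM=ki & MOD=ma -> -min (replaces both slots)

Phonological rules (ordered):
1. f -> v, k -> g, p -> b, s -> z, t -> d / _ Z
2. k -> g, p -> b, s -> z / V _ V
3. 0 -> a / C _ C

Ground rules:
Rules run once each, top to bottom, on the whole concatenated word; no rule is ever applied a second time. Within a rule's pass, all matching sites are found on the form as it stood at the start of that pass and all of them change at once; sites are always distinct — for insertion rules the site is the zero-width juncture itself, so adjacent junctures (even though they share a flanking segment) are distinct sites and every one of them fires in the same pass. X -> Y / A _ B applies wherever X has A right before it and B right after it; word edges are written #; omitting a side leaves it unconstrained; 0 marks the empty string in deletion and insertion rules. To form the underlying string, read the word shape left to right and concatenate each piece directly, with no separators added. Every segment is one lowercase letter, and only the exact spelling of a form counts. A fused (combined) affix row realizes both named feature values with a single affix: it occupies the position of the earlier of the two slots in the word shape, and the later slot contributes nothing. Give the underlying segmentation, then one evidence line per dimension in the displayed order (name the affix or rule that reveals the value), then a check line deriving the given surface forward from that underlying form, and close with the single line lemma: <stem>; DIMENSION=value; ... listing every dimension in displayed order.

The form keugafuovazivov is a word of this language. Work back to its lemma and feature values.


underlying: ke-ugfuof-zi-vov
NUM=lu - signalled by the affix -zi
VEL=mi - signalled by the affix ke-
MOD=gu - signalled by the affix -vov
check: keugfuofzivov -> keugfuovzivov -> keugfuovzivov -> keugafuovazivov
lemma: ugfuof; NUM=lu; VEL=mi; MOD=gu


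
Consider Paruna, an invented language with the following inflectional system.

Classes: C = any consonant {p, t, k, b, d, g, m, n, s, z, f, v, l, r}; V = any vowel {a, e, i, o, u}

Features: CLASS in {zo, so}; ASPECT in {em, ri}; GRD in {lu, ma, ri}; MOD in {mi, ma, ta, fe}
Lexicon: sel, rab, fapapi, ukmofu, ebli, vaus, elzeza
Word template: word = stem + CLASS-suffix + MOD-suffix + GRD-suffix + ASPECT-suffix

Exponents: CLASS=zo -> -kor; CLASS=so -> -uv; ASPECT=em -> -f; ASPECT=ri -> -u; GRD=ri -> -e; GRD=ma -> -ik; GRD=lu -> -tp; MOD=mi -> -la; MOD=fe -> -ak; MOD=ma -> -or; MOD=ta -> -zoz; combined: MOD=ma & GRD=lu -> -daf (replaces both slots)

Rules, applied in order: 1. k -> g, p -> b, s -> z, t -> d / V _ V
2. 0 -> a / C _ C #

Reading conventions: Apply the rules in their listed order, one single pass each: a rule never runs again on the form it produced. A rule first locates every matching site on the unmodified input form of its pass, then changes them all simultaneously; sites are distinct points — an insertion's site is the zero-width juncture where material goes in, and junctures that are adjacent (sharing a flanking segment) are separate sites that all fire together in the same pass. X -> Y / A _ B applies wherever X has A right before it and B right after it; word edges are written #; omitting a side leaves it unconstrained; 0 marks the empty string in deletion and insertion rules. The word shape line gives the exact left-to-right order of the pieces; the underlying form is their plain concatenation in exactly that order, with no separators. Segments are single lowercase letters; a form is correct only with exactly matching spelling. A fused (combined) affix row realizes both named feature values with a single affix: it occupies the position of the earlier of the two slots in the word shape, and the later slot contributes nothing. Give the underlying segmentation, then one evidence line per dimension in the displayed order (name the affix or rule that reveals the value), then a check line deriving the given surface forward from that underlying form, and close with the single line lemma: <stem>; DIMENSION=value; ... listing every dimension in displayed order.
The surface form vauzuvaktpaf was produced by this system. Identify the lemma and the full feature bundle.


underlying: vaus-uv-ak-tp-f
CLASS=so - signalled by the affix -uv
ASPECT=em - signalled by the affix -f
GRD=lu - signalled by the affix -tp
MOD=fe - signalled by the affix -ak
check: vausuvaktpf -> vauzuvaktpf -> vauzuvaktpaf
lemma: vaus; CLASS=so; ASPECT=em; GRD=lu; MOD=fe


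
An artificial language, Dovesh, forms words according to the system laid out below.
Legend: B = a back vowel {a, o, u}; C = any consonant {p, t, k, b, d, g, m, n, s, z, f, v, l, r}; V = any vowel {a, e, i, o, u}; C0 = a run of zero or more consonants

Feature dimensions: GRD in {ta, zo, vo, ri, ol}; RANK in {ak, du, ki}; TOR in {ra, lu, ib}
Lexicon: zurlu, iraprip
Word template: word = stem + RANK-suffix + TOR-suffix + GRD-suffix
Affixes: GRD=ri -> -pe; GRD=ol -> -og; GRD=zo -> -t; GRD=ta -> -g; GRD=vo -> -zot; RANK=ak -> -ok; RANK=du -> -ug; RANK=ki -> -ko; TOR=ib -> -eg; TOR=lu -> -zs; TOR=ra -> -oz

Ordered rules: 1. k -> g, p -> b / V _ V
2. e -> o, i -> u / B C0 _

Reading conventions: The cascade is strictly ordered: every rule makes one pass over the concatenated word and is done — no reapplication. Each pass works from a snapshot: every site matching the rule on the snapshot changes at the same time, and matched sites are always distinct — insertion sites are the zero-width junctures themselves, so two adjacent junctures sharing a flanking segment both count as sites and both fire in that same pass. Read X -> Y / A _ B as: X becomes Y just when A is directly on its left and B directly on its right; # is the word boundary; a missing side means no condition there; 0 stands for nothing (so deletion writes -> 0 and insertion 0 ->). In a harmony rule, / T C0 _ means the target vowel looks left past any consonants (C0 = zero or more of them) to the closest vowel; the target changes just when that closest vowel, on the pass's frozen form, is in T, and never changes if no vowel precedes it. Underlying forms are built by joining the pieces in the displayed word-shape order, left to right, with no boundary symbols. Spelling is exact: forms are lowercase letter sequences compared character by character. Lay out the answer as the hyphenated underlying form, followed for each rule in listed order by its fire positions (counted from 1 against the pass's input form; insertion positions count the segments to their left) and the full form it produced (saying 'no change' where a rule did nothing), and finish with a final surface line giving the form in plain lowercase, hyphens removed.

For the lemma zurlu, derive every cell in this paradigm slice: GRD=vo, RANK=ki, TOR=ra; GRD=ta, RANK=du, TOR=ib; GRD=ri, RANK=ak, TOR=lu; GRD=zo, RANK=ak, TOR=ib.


cell GRD=vo, RANK=ki, TOR=ra:
underlying: zurlu-ko-oz-zot
1. k -> g, p -> b / V _ V: fires at position(s) 6: zurlugoozzot
2. e -> o, i -> u / B C0 _: no change
surface: zurlugoozzot

cell GRD=ta, RANK=du, TOR=ib:
underlying: zurlu-ug-eg-g
1. k -> g, p -> b / V _ V: no change
2. e -> o, i -> u / B C0 _: fires at position(s) 8: zurluugogg
surface: zurluugogg

cell GRD=ri, RANK=ak, TOR=lu:
underlying: zurlu-ok-zs-pe
1. k -> g, p -> b / V _ V: no change
2. e -> o, i -> u / B C0 _: fires at position(s) 11: zurluokzspo
surface: zurluokzspo

cell GRD=zo, RANK=ak, TOR=ib:
underlying: zurlu-ok-eg-t
1. k -> g, p -> b / V _ V: fires at position(s) 7: zurluogegt
2. e -> o, i -> u / B C0 _: fires at position(s) 8: zurluogogt
surface: zurluogogt


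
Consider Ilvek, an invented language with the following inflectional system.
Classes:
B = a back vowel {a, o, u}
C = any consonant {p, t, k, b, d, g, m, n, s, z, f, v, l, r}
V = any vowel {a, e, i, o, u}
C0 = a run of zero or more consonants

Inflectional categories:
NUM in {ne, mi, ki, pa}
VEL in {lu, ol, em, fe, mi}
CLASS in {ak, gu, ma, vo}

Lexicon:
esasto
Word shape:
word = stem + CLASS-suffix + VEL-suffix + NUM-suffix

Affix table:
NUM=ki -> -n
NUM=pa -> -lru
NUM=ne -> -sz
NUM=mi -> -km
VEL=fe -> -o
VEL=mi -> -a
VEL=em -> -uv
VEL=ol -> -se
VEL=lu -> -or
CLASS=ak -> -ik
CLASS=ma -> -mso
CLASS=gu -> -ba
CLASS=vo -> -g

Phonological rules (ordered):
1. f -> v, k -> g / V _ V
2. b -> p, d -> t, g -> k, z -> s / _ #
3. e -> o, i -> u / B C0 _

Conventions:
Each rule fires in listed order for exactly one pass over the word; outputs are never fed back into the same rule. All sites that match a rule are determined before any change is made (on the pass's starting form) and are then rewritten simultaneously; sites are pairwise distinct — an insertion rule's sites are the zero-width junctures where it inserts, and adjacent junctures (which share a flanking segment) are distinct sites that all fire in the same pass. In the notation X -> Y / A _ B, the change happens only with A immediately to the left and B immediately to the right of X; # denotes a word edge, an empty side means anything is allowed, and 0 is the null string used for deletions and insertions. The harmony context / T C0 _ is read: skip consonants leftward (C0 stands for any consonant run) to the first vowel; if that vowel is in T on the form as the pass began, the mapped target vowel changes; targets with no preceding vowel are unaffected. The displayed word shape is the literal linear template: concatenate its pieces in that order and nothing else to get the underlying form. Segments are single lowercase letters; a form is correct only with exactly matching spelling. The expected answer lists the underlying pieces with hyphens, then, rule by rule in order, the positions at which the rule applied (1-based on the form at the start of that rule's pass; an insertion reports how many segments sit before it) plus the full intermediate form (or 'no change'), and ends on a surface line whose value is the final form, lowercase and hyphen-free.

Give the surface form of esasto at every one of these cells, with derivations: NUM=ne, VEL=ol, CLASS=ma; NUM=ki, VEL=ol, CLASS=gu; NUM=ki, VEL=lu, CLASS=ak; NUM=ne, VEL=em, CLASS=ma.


cell NUM=ne, VEL=ol, CLASS=ma:
underlying: esasto-mso-se-sz
1. f -> v, k -> g / V _ V: no change
2. b -> p, d -> t, g -> k, z -> s / _ #: fires at position(s) 13: esastomsosess
3. e -> o, i -> u / B C0 _: fires at position(s) 11: esastomsososs
surface: esastomsososs

cell NUM=ki, VEL=ol, CLASS=gu:
underlying: esasto-ba-se-n
1. f -> v, k -> g / V _ V: no change
2. b -> p, d -> t, g -> k, z -> s / _ #: no change
3. e -> o, i -> u / B C0 _: fires at position(s) 10: esastobason
surface: esastobason

cell NUM=ki, VEL=lu, CLASS=ak:
underlying: esasto-ik-or-n
1. f -> v, k -> g / V _ V: fires at position(s) 8: esastoigorn
2. b -> p, d -> t, g -> k, z -> s / _ #: no change
3. e -> o, i -> u / B C0 _: fires at position(s) 7: esastougorn
surface: esastougorn

cell NUM=ne, VEL=em, CLASS=ma:
underlying: esasto-mso-uv-sz
1. f -> v, k -> g / V _ V: no change
2. b -> p, d -> t, g -> k, z -> s / _ #: fires at position(s) 13: esastomsouvss
3. e -> o, i -> u / B C0 _: no change
surface: esastomsouvss


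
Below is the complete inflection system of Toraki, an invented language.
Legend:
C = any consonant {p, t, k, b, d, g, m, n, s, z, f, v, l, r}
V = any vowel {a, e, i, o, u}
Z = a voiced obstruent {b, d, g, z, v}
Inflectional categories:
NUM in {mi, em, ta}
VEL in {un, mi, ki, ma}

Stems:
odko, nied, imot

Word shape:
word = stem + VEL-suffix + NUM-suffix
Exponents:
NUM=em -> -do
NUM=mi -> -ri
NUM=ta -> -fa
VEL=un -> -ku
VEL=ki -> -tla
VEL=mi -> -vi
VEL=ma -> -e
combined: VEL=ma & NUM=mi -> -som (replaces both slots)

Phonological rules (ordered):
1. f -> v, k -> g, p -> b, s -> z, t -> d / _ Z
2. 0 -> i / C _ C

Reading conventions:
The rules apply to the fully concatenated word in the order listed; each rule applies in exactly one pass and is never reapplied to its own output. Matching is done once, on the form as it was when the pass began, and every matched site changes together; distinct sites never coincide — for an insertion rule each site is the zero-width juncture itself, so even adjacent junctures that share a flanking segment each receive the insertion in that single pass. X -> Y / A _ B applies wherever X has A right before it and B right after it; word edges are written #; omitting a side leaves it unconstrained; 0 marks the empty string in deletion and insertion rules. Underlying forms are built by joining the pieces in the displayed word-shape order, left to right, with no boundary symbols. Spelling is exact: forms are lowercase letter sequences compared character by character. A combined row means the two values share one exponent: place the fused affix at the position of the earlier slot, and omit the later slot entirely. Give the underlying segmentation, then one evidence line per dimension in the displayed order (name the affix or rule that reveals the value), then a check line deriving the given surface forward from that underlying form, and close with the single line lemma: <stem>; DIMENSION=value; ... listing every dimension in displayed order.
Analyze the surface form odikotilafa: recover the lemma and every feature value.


underlying: odko-tla-fa
NUM=ta - signalled by the affix -fa
VEL=ki - signalled by the affix -tla
check: odkotlafa -> odkotlafa -> odikotilafa
lemma: odko; NUM=ta; VEL=ki
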